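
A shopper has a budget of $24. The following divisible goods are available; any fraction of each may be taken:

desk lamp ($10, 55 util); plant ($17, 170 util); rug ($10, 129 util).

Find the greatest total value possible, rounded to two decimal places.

269.00

Take in order of value per unit:
- rug (129/10 per unit): all 10 → value 129, running total 129.00
- plant (170/17 per unit): 14 of 17 → value 14×170/17 = 140.0000, running total 269.00
Total 269.00.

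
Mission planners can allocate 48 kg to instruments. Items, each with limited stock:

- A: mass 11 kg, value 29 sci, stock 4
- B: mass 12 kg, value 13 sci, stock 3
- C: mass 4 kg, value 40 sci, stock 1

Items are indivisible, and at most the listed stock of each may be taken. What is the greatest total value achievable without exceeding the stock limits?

Top feasible selections:
- 4×A + 1×C: mass 48, value 156
- 3×A + 1×C: mass 37, value 127
- 4×A: mass 44, value 116
- 2×A + 1×B + 1×C: mass 38, value 111
Best: 156 sci.

156 sci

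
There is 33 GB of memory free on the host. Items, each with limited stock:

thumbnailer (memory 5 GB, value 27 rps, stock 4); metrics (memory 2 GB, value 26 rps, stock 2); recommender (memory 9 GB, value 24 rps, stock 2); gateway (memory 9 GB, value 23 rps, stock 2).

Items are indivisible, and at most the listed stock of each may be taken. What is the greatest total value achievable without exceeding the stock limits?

184 rps

Best selections within memory 33 and stock limits:
- 4×thumbnailer + 2×metrics + 1×recommender: memory 33, value 184
- 4×thumbnailer + 2×metrics + 1×gateway: memory 33, value 183
- 4×thumbnailer + 2×metrics: memory 24, value 160
Best: 184 rps.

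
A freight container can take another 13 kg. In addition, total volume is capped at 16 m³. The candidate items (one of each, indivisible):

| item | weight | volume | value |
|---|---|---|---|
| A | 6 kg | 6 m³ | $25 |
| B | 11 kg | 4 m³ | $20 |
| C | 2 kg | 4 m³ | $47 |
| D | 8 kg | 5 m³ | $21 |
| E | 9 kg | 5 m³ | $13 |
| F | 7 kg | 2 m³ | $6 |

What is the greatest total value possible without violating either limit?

$72

Feasible sets respecting both limits:
- A+C: weight 8, volume 10, value 72
- C+D: weight 10, volume 9, value 68
- B+C: weight 13, volume 8, value 67
- C+E: weight 11, volume 9, value 60
Best: $72.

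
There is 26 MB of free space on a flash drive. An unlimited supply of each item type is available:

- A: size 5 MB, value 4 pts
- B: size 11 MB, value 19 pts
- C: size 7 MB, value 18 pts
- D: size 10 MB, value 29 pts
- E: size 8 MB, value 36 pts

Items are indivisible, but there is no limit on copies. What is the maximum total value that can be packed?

108 pts

Best value-per-unit is E at 36/8, and filling with it alone uses size 3×8=24. No mix of the others beats 3×36 = 108.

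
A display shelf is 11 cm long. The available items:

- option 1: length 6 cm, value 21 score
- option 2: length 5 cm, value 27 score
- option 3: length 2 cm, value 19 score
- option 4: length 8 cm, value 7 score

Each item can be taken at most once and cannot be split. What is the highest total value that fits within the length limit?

Check high-value combinations within 11 cm:
- option 1+option 2: length 6+5=11, value 21+27=48
- option 2+option 3: length 5+2=7, value 27+19=46
- option 1+option 3: length 6+2=8, value 21+19=40
- option 2: length 5, value 27
- option 3+option 4: length 2+8=10, value 19+7=26
Best: 48 score.

48 score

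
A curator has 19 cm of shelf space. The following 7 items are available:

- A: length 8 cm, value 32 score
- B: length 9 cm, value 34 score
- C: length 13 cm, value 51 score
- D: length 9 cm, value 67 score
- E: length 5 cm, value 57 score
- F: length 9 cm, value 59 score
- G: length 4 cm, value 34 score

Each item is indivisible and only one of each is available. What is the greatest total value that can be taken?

Check high-value combinations within 19 cm:
- D+E+G: length 9+5+4=18, value 67+57+34=158
- E+F+G: length 5+9+4=18, value 57+59+34=150
- D+F: length 9+9=18, value 67+59=126
Best: 158 score.

158 score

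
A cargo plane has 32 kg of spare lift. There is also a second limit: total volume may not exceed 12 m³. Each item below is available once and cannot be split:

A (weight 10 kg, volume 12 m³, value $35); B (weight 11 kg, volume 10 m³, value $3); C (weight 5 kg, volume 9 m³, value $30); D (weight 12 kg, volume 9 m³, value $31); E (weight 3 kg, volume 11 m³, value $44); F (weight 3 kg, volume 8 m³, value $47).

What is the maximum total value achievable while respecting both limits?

Feasible sets respecting both limits:
- F: weight 3, volume 8, value 47
- E: weight 3, volume 11, value 44
- A: weight 10, volume 12, value 35
Best: $47.

$47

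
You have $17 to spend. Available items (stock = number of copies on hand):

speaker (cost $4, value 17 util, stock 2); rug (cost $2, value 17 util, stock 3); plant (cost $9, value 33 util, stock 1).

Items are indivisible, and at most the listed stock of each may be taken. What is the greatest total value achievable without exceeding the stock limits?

85 util

Best selections within cost 17 and stock limits:
- 2×speaker + 3×rug: cost 14, value 85
- 3×rug + 1×plant: cost 15, value 84
- 1×speaker + 2×rug + 1×plant: cost 17, value 84
Best: 85 util.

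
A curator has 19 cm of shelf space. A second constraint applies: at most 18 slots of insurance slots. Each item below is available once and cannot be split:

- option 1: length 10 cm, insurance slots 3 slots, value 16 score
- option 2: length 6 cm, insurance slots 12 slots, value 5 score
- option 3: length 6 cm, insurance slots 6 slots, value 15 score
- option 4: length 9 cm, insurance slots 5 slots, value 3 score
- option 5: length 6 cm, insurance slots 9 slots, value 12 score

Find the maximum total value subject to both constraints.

Feasible sets respecting both limits:
- option 1+option 3: length 16, insurance slots 9, value 31
- option 1+option 5: length 16, insurance slots 12, value 28
- option 3+option 5: length 12, insurance slots 15, value 27
Best: 31 score.

31 score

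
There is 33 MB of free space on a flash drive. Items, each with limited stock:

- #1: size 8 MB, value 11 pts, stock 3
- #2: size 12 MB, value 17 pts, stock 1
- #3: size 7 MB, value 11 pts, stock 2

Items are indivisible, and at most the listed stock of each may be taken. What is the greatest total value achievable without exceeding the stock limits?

44 pts

Top feasible selections:
- 2×#1 + 2×#3: size 30, value 44
- 3×#1 + 1×#3: size 31, value 44
- 1×#2 + 2×#3: size 26, value 39
Best: 44 pts.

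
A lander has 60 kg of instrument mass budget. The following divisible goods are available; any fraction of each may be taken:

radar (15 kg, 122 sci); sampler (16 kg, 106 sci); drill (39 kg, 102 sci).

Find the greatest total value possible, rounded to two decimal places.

Take in order of value per unit:
- radar (122/15 per unit): all 15 → value 122, running total 122.00
- sampler (106/16 per unit): all 16 → value 106, running total 228.00
- drill (102/39 per unit): 29 of 39 → value 29×102/39 = 75.8462, running total 303.85
Total 303.85.

303.85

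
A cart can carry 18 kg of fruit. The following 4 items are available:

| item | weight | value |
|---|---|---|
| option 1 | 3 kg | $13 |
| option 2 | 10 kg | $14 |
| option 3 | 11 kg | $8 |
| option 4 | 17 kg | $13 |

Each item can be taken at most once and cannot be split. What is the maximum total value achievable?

$27

This is a 0/1 knapsack; check combinations near the capacity.
- option 1+option 2: weight 3+10=13, value 13+14=27
- option 1+option 3: weight 3+11=14, value 13+8=21
- option 2: weight 10, value 14
- option 1: weight 3, value 13
- option 4: weight 17, value 13
Best: $27.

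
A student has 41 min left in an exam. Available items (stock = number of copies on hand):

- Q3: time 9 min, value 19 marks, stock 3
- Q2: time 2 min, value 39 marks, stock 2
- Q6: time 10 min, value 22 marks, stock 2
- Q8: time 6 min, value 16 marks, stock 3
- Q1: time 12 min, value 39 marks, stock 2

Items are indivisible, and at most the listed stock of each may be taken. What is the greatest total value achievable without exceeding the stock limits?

Top feasible selections:
- 2×Q2 + 2×Q8 + 2×Q1: time 40, value 188
- 2×Q2 + 1×Q6 + 2×Q1: time 38, value 178
- 1×Q3 + 2×Q2 + 2×Q1: time 37, value 175
- 1×Q3 + 2×Q2 + 1×Q6 + 1×Q8 + 1×Q1: time 41, value 174
Best: 188 marks.

188 marks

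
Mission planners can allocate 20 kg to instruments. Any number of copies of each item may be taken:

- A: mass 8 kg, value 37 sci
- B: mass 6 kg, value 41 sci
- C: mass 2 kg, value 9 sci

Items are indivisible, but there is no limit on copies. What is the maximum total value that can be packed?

Best value-per-unit is B at 41/6; filling with it alone gives 3×41 = 123.
Optimal mix: 3×B + 1×C → mass 20, value 132.

132 sci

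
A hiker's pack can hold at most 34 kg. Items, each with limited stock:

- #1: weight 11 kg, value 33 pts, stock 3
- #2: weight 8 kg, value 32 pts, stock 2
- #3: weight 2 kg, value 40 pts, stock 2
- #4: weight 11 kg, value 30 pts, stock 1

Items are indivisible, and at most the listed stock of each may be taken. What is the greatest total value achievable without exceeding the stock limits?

Top feasible selections:
- 2×#1 + 1×#2 + 2×#3: weight 34, value 178
- 1×#1 + 2×#2 + 2×#3: weight 31, value 177
- 1×#1 + 1×#2 + 2×#3 + 1×#4: weight 34, value 175
Best: 178 pts.

178 pts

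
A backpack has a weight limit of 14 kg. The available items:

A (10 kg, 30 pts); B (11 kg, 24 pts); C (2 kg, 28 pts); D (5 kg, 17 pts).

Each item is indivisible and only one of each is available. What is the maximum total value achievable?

58 pts

Check high-value combinations within 14 kg:
- A+C: weight 10+2=12, value 30+28=58
- B+C: weight 11+2=13, value 24+28=52
- C+D: weight 2+5=7, value 28+17=45
Best: 58 pts.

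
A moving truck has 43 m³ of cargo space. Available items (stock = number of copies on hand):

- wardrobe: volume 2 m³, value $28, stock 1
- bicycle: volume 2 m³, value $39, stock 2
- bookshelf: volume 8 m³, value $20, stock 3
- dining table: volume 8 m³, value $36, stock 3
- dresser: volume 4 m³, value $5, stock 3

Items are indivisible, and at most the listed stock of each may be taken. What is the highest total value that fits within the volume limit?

$239

Top feasible selections:
- 1×wardrobe + 2×bicycle + 1×bookshelf + 3×dining table + 1×dresser: volume 42, value 239
- 1×wardrobe + 2×bicycle + 1×bookshelf + 3×dining table: volume 38, value 234
- 1×wardrobe + 2×bicycle + 3×dining table + 3×dresser: volume 42, value 229
- 1×wardrobe + 2×bicycle + 3×dining table + 2×dresser: volume 38, value 224
Best: $239.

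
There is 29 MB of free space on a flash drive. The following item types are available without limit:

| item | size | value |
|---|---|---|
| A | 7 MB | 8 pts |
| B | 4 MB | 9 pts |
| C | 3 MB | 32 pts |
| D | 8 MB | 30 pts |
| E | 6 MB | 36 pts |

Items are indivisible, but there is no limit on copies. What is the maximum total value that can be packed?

Best value-per-unit is C at 32/3, and filling with it alone uses size 9×3=27. No mix of the others beats 9×32 = 288.

288 pts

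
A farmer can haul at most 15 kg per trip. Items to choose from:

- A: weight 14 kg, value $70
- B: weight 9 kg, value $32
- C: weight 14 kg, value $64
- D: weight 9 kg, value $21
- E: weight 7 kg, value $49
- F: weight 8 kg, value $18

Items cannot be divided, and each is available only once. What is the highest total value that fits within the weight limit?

Check high-value combinations within 15 kg:
- A: weight 14, value 70
- E+F: weight 7+8=15, value 49+18=67
- C: weight 14, value 64
Best: $70.

$70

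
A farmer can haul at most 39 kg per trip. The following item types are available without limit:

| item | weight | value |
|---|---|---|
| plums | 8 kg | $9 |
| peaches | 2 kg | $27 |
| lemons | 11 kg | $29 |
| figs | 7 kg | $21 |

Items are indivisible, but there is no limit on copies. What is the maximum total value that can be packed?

Best value-per-unit is peaches at 27/2, and filling with it alone uses weight 19×2=38. No mix of the others beats 19×27 = 513.

$513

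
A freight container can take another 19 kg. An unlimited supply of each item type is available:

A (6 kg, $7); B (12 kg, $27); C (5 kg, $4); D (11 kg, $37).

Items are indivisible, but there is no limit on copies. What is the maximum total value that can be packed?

Best value-per-unit is D at 37/11; filling with it alone gives 1×37 = 37.
Optimal mix: 1×A + 1×D → weight 17, value 44.

$44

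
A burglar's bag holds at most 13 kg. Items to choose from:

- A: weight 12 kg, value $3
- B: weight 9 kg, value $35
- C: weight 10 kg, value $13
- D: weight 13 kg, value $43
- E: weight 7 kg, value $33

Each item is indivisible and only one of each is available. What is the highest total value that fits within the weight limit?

$43

Check high-value combinations within 13 kg:
- D: weight 13, value 43
- B: weight 9, value 35
- E: weight 7, value 33
- C: weight 10, value 13
- A: weight 12, value 3
Best: $43.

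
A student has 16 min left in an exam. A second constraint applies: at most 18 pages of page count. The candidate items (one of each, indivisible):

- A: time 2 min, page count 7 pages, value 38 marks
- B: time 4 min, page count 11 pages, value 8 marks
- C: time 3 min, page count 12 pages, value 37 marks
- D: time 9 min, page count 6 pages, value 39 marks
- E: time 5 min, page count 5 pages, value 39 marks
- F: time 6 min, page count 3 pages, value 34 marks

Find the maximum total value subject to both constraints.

116 marks

Feasible sets respecting both limits:
- A+D+E: time 16, page count 18, value 116
- A+E+F: time 13, page count 15, value 111
- D+E: time 14, page count 11, value 78
- A+D: time 11, page count 13, value 77
Best: 116 marks.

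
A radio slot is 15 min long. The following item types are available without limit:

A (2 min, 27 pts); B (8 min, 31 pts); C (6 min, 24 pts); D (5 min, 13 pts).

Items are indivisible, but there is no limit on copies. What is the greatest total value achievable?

189 pts

Best value-per-unit is A at 27/2, and filling with it alone uses duration 7×2=14. No mix of the others beats 7×27 = 189.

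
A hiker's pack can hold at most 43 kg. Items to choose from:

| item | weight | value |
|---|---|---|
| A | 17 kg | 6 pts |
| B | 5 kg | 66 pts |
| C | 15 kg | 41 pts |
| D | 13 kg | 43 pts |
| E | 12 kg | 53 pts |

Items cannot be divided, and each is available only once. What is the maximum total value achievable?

This is a 0/1 knapsack; check combinations near the capacity.
- B+D+E: weight 5+13+12=30, value 66+43+53=162
- B+C+E: weight 5+15+12=32, value 66+41+53=160
- B+C+D: weight 5+15+13=33, value 66+41+43=150
Best: 162 pts.

162 pts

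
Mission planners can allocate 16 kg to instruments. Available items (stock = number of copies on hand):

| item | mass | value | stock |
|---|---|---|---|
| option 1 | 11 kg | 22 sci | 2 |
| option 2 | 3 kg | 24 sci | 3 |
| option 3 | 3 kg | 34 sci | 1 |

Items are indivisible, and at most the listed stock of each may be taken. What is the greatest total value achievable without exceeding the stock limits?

Best selections within mass 16 and stock limits:
- 3×option 2 + 1×option 3: mass 12, value 106
- 2×option 2 + 1×option 3: mass 9, value 82
- 3×option 2: mass 9, value 72
- 1×option 2 + 1×option 3: mass 6, value 58
Best: 106 sci.

106 sci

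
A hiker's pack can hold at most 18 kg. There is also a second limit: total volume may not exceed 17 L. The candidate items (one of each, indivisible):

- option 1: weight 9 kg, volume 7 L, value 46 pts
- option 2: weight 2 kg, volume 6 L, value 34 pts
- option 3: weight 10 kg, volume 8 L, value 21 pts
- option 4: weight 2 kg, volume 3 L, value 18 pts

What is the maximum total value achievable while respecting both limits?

Feasible sets respecting both limits:
- option 1+option 2+option 4: weight 13, volume 16, value 98
- option 1+option 2: weight 11, volume 13, value 80
- option 2+option 3+option 4: weight 14, volume 17, value 73
- option 1+option 4: weight 11, volume 10, value 64
Best: 98 pts.

98 pts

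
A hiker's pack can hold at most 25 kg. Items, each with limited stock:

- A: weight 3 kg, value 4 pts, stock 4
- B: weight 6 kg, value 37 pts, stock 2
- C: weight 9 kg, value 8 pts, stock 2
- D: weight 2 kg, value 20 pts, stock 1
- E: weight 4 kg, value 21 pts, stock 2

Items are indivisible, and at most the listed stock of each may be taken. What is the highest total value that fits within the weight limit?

140 pts

Top feasible selections:
- 1×A + 2×B + 1×D + 2×E: weight 25, value 140
- 2×B + 1×D + 2×E: weight 22, value 136
- 2×A + 2×B + 1×D + 1×E: weight 24, value 123
Best: 140 pts.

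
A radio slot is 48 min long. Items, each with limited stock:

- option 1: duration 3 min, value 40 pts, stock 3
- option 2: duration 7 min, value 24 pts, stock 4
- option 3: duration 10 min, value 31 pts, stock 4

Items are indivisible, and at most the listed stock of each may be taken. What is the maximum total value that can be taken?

247 pts

Top feasible selections:
- 3×option 1 + 4×option 2 + 1×option 3: duration 47, value 247
- 3×option 1 + 1×option 2 + 3×option 3: duration 46, value 237
Best: 247 pts.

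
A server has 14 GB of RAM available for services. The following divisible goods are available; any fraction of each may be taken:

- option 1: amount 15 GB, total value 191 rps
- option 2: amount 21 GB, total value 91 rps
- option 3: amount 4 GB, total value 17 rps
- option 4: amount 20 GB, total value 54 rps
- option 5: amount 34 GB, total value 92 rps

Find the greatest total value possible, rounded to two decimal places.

178.27

Take in order of value per unit:
- option 1 (191/15 per unit): 14 of 15 → value 14×191/15 = 178.2667, running total 178.27
Total 178.27.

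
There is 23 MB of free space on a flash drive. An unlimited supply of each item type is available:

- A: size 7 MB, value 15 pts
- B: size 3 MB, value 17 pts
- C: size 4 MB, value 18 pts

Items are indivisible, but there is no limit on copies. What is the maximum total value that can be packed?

121 pts

Best value-per-unit is B at 17/3; filling with it alone gives 7×17 = 119.
Optimal mix: 5×B + 2×C → size 23, value 121.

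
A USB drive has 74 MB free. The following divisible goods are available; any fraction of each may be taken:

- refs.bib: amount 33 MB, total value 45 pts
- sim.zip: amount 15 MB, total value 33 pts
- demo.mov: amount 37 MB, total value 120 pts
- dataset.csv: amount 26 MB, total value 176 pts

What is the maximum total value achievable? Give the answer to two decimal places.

Take in order of value per unit:
- dataset.csv (176/26 per unit): all 26 → value 176, running total 176.00
- demo.mov (120/37 per unit): all 37 → value 120, running total 296.00
- sim.zip (33/15 per unit): 11 of 15 → value 11×33/15 = 24.2000, running total 320.20
Total 320.20.

320.20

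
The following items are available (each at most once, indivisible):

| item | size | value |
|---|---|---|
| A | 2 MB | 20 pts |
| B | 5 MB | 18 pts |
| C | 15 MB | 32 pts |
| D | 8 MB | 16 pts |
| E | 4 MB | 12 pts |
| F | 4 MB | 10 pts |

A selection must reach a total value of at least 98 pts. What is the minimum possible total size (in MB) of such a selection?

34

Subsets with value ≥ 98, sorted by total size:
- A+B+C+D+E: size 34, value 98
- A+B+C+D+E+F: size 38, value 108
Minimum size: 34 MB.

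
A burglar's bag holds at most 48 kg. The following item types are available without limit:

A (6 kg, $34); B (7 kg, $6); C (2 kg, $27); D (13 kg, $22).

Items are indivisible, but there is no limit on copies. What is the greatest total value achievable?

$648

Best value-per-unit is C at 27/2, and filling with it alone uses weight 24×2=48. No mix of the others beats 24×27 = 648.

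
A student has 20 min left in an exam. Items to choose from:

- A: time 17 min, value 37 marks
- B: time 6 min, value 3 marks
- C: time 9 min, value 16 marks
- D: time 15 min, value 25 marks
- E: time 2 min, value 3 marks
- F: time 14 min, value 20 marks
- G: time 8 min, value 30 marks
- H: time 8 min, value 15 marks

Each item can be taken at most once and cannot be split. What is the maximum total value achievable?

49 marks

Check high-value combinations within 20 min:
- C+E+G: time 9+2+8=19, value 16+3+30=49
- E+G+H: time 2+8+8=18, value 3+30+15=48
- C+G: time 9+8=17, value 16+30=46
Best: 49 marks.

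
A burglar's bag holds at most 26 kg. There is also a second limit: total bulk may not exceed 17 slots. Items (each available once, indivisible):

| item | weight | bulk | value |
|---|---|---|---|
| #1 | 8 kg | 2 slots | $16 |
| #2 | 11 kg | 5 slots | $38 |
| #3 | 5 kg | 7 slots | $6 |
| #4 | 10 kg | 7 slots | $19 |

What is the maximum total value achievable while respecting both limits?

Feasible sets respecting both limits:
- #1+#2+#3: weight 24, bulk 14, value 60
- #2+#4: weight 21, bulk 12, value 57
- #1+#2: weight 19, bulk 7, value 54
Best: $60.

$60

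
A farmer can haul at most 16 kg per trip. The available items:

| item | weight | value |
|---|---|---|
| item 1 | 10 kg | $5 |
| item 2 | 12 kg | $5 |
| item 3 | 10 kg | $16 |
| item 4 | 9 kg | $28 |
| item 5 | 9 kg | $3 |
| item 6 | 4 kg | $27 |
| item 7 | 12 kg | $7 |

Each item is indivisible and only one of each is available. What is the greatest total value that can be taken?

$55

This is a 0/1 knapsack; check combinations near the capacity.
- item 4+item 6: weight 9+4=13, value 28+27=55
- item 3+item 6: weight 10+4=14, value 16+27=43
- item 6+item 7: weight 4+12=16, value 27+7=34
- item 1+item 6: weight 10+4=14, value 5+27=32
Best: $55.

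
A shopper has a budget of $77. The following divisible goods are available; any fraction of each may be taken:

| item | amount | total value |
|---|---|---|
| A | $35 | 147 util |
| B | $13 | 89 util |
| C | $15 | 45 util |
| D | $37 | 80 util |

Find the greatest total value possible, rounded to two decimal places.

311.27

Take in order of value per unit:
- B (89/13 per unit): all 13 → value 89, running total 89.00
- A (147/35 per unit): all 35 → value 147, running total 236.00
- C (45/15 per unit): all 15 → value 45, running total 281.00
- D (80/37 per unit): 14 of 37 → value 14×80/37 = 30.2703, running total 311.27
Total 311.27.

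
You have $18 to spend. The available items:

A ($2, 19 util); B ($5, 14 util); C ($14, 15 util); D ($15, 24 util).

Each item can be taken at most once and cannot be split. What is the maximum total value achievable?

Check high-value combinations within $18:
- A+D: cost 2+15=17, value 19+24=43
- A+C: cost 2+14=16, value 19+15=34
- A+B: cost 2+5=7, value 19+14=33
- D: cost 15, value 24
- A: cost 2, value 19
Best: 43 util.

43 util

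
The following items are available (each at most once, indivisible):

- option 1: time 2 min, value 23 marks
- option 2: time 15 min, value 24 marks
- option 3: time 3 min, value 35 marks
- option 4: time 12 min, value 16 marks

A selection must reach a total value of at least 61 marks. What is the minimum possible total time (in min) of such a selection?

17

Subsets with value ≥ 61, sorted by total time:
- option 1+option 3+option 4: time 17, value 74
- option 1+option 2+option 3: time 20, value 82
- option 1+option 2+option 4: time 29, value 63
- option 2+option 3+option 4: time 30, value 75
Minimum time: 17 min.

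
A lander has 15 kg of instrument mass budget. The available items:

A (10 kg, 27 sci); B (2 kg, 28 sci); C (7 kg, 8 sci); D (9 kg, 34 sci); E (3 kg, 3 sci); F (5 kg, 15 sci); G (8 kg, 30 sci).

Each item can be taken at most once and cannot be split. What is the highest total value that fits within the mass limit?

Check high-value combinations within 15 kg:
- B+F+G: mass 2+5+8=15, value 28+15+30=73
- B+D+E: mass 2+9+3=14, value 28+34+3=65
- B+D: mass 2+9=11, value 28+34=62
- B+E+G: mass 2+3+8=13, value 28+3+30=61
- B+G: mass 2+8=10, value 28+30=58
Best: 73 sci.

73 sci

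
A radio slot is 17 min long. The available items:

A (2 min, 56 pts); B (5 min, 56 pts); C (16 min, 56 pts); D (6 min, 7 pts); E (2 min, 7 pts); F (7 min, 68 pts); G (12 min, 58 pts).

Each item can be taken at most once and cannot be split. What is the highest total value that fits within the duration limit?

187 pts

This is a 0/1 knapsack; check combinations near the capacity.
- A+B+E+F: duration 2+5+2+7=16, value 56+56+7+68=187
- A+B+F: duration 2+5+7=14, value 56+56+68=180
- A+D+E+F: duration 2+6+2+7=17, value 56+7+7+68=138
- A+E+F: duration 2+2+7=11, value 56+7+68=131
Best: 187 pts.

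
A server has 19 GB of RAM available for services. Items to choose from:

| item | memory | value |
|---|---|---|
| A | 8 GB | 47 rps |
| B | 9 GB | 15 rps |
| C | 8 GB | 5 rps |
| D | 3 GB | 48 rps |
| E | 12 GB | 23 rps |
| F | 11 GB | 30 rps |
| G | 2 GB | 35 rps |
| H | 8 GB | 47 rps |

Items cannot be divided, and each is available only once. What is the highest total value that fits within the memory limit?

Check high-value combinations within 19 GB:
- A+D+H: memory 8+3+8=19, value 47+48+47=142
- A+D+G: memory 8+3+2=13, value 47+48+35=130
- D+G+H: memory 3+2+8=13, value 48+35+47=130
- A+G+H: memory 8+2+8=18, value 47+35+47=129
Best: 142 rps.

142 rps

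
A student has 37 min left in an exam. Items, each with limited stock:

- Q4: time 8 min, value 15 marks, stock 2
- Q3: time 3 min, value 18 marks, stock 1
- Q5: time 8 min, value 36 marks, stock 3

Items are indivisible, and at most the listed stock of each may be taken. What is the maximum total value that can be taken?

141 marks

Best selections within time 37 and stock limits:
- 1×Q4 + 1×Q3 + 3×Q5: time 35, value 141
- 1×Q3 + 3×Q5: time 27, value 126
- 1×Q4 + 3×Q5: time 32, value 123
Best: 141 marks.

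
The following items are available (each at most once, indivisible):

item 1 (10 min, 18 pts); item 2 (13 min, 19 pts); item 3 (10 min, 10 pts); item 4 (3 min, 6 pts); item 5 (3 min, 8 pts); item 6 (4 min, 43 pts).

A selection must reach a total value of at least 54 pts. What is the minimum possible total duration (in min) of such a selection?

10

Subsets with value ≥ 54, sorted by total duration:
- item 4+item 5+item 6: duration 10, value 57
- item 1+item 6: duration 14, value 61
- item 1+item 5+item 6: duration 17, value 69
- item 1+item 4+item 6: duration 17, value 67
Minimum duration: 10 min.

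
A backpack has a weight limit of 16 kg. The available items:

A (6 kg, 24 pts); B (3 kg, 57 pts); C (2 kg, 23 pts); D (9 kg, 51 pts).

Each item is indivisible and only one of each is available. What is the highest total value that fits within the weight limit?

131 pts

This is a 0/1 knapsack; check combinations near the capacity.
- B+C+D: weight 3+2+9=14, value 57+23+51=131
- B+D: weight 3+9=12, value 57+51=108
- A+B+C: weight 6+3+2=11, value 24+57+23=104
- A+B: weight 6+3=9, value 24+57=81
Best: 131 pts.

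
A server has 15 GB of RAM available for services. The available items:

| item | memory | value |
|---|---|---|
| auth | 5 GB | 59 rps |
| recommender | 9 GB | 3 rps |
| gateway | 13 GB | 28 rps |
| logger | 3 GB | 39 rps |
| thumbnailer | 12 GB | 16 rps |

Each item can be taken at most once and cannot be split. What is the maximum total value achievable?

98 rps

Check high-value combinations within 15 GB:
- auth+logger: memory 5+3=8, value 59+39=98
- auth+recommender: memory 5+9=14, value 59+3=62
- auth: memory 5, value 59
- logger+thumbnailer: memory 3+12=15, value 39+16=55
Best: 98 rps.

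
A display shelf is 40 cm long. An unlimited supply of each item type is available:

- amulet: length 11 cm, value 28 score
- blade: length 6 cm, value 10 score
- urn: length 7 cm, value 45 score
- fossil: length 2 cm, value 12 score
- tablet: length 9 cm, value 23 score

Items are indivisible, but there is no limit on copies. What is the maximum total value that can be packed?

Best value-per-unit is urn at 45/7; filling with it alone gives 5×45 = 225.
Optimal mix: 4×urn + 6×fossil → length 40, value 252.

252 score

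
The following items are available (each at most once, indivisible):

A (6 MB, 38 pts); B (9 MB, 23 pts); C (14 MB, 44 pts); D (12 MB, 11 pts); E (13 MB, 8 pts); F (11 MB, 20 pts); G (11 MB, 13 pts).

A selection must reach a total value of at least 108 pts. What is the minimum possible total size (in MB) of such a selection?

Subsets with value ≥ 108, sorted by total size:
- A+B+C+F: size 40, value 125
- A+B+C+G: size 40, value 118
Minimum size: 40 MB.

40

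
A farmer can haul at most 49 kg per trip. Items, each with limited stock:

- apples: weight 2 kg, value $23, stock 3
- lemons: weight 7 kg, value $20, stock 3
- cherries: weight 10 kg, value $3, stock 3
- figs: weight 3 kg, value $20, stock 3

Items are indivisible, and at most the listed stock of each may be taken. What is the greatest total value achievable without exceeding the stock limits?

Top feasible selections:
- 3×apples + 3×lemons + 1×cherries + 3×figs: weight 46, value 192
- 3×apples + 3×lemons + 3×figs: weight 36, value 189
- 3×apples + 2×lemons + 2×cherries + 3×figs: weight 49, value 175
- 3×apples + 2×lemons + 1×cherries + 3×figs: weight 39, value 172
Best: $192.

$192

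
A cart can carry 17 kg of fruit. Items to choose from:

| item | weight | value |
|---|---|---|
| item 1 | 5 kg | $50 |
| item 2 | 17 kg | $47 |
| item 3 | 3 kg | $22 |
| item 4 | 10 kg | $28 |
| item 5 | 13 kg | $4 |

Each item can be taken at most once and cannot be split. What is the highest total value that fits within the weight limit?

$78

Check high-value combinations within 17 kg:
- item 1+item 4: weight 5+10=15, value 50+28=78
- item 1+item 3: weight 5+3=8, value 50+22=72
- item 1: weight 5, value 50
Best: $78.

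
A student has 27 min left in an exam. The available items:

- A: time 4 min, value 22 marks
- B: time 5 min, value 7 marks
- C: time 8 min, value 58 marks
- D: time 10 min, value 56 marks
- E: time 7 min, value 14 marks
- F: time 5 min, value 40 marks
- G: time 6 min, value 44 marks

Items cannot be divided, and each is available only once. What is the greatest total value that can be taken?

Check high-value combinations within 27 min:
- A+C+D+F: time 4+8+10+5=27, value 22+58+56+40=176
- A+C+F+G: time 4+8+5+6=23, value 22+58+40+44=164
- A+D+F+G: time 4+10+5+6=25, value 22+56+40+44=162
Best: 176 marks.

176 marks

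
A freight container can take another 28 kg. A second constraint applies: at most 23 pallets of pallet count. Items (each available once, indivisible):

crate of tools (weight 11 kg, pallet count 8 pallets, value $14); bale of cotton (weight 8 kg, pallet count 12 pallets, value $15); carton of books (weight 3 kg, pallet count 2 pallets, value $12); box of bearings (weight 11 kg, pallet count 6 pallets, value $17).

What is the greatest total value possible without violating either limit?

Feasible sets respecting both limits:
- bale of cotton+carton of books+box of bearings: weight 22, pallet count 20, value 44
- crate of tools+carton of books+box of bearings: weight 25, pallet count 16, value 43
- crate of tools+bale of cotton+carton of books: weight 22, pallet count 22, value 41
Best: $44.

$44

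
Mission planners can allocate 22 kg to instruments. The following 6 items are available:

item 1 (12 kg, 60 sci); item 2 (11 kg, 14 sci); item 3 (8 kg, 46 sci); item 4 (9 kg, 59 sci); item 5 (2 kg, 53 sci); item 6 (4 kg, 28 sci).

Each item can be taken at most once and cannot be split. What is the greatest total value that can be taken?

159 sci

Check high-value combinations within 22 kg:
- item 1+item 3+item 5: mass 12+8+2=22, value 60+46+53=159
- item 3+item 4+item 5: mass 8+9+2=19, value 46+59+53=158
- item 1+item 5+item 6: mass 12+2+4=18, value 60+53+28=141
- item 4+item 5+item 6: mass 9+2+4=15, value 59+53+28=140
- item 3+item 4+item 6: mass 8+9+4=21, value 46+59+28=133
Best: 159 sci.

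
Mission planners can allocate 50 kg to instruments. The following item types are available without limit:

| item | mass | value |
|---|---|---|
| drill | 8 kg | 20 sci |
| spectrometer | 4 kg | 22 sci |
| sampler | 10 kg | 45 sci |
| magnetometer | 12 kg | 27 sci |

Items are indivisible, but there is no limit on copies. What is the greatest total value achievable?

Best value-per-unit is spectrometer at 22/4; filling with it alone gives 12×22 = 264.
Optimal mix: 10×spectrometer + 1×sampler → mass 50, value 265.

265 sci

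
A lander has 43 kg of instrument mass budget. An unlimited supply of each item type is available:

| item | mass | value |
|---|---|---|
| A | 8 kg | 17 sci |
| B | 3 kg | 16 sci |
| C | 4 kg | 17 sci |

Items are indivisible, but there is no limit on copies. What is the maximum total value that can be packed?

225 sci

Best value-per-unit is B at 16/3; filling with it alone gives 14×16 = 224.
Optimal mix: 13×B + 1×C → mass 43, value 225.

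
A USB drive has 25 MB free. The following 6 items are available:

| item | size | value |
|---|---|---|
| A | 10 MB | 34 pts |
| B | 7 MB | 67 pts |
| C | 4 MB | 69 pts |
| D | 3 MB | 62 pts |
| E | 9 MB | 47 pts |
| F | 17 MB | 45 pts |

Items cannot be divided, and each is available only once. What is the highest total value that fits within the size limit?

Check high-value combinations within 25 MB:
- B+C+D+E: size 7+4+3+9=23, value 67+69+62+47=245
- A+B+C+D: size 10+7+4+3=24, value 34+67+69+62=232
- B+C+D: size 7+4+3=14, value 67+69+62=198
Best: 245 pts.

245 pts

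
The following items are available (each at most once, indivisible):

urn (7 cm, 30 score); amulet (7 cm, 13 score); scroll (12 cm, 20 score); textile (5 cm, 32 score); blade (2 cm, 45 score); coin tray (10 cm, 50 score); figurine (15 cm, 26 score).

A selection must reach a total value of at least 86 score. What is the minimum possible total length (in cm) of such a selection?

Subsets with value ≥ 86, sorted by total length:
- blade+coin tray: length 12, value 95
- urn+textile+blade: length 14, value 107
- amulet+textile+blade: length 14, value 90
Minimum length: 12 cm.

12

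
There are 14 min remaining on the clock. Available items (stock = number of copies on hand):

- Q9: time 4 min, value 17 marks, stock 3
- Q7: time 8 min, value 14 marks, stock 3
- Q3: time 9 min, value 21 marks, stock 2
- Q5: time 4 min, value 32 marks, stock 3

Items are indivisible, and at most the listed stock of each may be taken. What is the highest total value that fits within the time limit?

Top feasible selections:
- 3×Q5: time 12, value 96
- 1×Q9 + 2×Q5: time 12, value 81
- 2×Q9 + 1×Q5: time 12, value 66
Best: 96 marks.

96 marks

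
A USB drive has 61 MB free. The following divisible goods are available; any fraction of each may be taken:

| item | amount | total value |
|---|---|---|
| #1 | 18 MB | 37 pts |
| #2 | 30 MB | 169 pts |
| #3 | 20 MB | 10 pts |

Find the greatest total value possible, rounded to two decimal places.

212.50

Take in order of value per unit:
- #2 (169/30 per unit): all 30 → value 169, running total 169.00
- #1 (37/18 per unit): all 18 → value 37, running total 206.00
- #3 (10/20 per unit): 13 of 20 → value 13×10/20 = 6.5000, running total 212.50
Total 212.50.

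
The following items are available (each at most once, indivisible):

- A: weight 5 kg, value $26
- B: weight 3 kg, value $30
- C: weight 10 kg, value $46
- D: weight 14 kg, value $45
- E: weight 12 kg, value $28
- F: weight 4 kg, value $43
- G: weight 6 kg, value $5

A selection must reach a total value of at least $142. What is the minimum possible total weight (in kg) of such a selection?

Subsets with value ≥ 142, sorted by total weight:
- A+B+C+F: weight 22, value 145
- A+B+D+F: weight 26, value 144
- A+B+C+F+G: weight 28, value 150
Minimum weight: 22 kg.

22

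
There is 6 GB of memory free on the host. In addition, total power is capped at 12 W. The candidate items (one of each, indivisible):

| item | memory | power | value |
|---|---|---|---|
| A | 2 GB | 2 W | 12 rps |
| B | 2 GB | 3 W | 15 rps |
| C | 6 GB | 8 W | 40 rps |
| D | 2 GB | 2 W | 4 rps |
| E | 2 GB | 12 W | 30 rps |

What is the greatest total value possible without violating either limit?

40 rps

Feasible sets respecting both limits:
- C: memory 6, power 8, value 40
- A+B+D: memory 6, power 7, value 31
- E: memory 2, power 12, value 30
- A+B: memory 4, power 5, value 27
Best: 40 rps.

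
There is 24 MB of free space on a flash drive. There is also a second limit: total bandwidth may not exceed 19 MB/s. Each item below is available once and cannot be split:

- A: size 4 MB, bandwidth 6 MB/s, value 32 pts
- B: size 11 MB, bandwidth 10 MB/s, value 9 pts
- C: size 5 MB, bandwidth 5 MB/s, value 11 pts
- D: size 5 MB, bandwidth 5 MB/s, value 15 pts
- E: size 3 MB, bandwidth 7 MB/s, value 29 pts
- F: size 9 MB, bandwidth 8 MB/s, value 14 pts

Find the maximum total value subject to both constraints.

Feasible sets respecting both limits:
- A+D+E: size 12, bandwidth 18, value 76
- A+C+E: size 12, bandwidth 18, value 72
- A+E: size 7, bandwidth 13, value 61
- A+D+F: size 18, bandwidth 19, value 61
Best: 76 pts.

76 pts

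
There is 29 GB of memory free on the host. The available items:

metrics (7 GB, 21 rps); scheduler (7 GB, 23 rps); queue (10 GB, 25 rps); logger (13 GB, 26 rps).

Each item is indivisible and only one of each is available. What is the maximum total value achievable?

70 rps

This is a 0/1 knapsack; check combinations near the capacity.
- metrics+scheduler+logger: memory 7+7+13=27, value 21+23+26=70
- metrics+scheduler+queue: memory 7+7+10=24, value 21+23+25=69
- queue+logger: memory 10+13=23, value 25+26=51
- scheduler+logger: memory 7+13=20, value 23+26=49
Best: 70 rps.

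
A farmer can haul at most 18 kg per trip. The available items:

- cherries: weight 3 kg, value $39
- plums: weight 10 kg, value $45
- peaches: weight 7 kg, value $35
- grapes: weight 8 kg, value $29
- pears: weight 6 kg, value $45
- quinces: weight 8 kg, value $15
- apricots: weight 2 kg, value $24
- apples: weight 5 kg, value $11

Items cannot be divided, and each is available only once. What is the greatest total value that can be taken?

$143

Check high-value combinations within 18 kg:
- cherries+peaches+pears+apricots: weight 3+7+6+2=18, value 39+35+45+24=143
- cherries+peaches+pears: weight 3+7+6=16, value 39+35+45=119
- cherries+pears+apricots+apples: weight 3+6+2+5=16, value 39+45+24+11=119
- plums+pears+apricots: weight 10+6+2=18, value 45+45+24=114
Best: $143.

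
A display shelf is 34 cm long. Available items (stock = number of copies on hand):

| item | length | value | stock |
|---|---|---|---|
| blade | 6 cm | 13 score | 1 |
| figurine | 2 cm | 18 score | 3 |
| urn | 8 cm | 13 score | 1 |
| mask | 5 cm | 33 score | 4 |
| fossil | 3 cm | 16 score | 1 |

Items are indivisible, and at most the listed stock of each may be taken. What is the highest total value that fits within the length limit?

202 score

Top feasible selections:
- 3×figurine + 4×mask + 1×fossil: length 29, value 202
- 1×blade + 3×figurine + 4×mask: length 32, value 199
- 3×figurine + 1×urn + 4×mask: length 34, value 199
- 1×blade + 2×figurine + 4×mask + 1×fossil: length 33, value 197
Best: 202 score.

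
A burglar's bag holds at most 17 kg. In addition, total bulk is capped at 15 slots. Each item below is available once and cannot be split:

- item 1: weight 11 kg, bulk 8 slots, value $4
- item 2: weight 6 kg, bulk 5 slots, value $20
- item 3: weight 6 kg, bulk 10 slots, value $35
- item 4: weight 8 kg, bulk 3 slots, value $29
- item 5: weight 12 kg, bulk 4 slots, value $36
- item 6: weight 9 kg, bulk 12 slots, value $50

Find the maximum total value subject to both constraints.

$79

Feasible sets respecting both limits:
- item 4+item 6: weight 17, bulk 15, value 79
- item 3+item 4: weight 14, bulk 13, value 64
- item 2+item 3: weight 12, bulk 15, value 55
Best: $79.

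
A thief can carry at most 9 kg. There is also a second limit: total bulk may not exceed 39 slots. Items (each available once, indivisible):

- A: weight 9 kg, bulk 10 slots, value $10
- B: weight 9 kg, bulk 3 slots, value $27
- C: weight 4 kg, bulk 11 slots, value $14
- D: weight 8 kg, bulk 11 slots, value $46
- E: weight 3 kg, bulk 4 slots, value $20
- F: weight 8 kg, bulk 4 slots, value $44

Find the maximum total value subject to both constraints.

$46

Feasible sets respecting both limits:
- D: weight 8, bulk 11, value 46
- F: weight 8, bulk 4, value 44
- C+E: weight 7, bulk 15, value 34
- B: weight 9, bulk 3, value 27
Best: $46.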